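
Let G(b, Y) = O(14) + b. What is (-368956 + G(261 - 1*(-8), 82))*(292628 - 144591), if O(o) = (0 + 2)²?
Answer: -54578725271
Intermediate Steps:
O(o) = 4 (O(o) = 2² = 4)
G(b, Y) = 4 + b
(-368956 + G(261 - 1*(-8), 82))*(292628 - 144591) = (-368956 + (4 + (261 - 1*(-8))))*(292628 - 144591) = (-368956 + (4 + (261 + 8)))*148037 = (-368956 + (4 + 269))*148037 = (-368956 + 273)*148037 = -368683*148037 = -54578725271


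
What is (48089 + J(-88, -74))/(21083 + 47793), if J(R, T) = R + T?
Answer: 47927/68876 ≈ 0.69584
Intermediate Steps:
(48089 + J(-88, -74))/(21083 + 47793) = (48089 + (-88 - 74))/(21083 + 47793) = (48089 - 162)/68876 = 47927*(1/68876) = 47927/68876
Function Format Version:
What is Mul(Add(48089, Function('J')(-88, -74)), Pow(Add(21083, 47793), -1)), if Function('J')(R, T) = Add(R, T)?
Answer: Rational(47927, 68876) ≈ 0.69584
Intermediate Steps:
Mul(Add(48089, Function('J')(-88, -74)), Pow(Add(21083, 47793), -1)) = Mul(Add(48089, Add(-88, -74)), Pow(Add(21083, 47793), -1)) = Mul(Add(48089, -162), Pow(68876, -1)) = Mul(47927, Rational(1, 68876)) = Rational(47927, 68876)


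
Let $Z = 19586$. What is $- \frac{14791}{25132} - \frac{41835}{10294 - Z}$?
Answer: $\frac{57122453}{14595409} \approx 3.9137$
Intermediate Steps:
$- \frac{14791}{25132} - \frac{41835}{10294 - Z} = - \frac{14791}{25132} - \frac{41835}{10294 - 19586} = \left(-14791\right) \frac{1}{25132} - \frac{41835}{10294 - 19586} = - \frac{14791}{25132} - \frac{41835}{-9292} = - \frac{14791}{25132} - - \frac{41835}{9292} = - \frac{14791}{25132} + \frac{41835}{9292} = \frac{57122453}{14595409}$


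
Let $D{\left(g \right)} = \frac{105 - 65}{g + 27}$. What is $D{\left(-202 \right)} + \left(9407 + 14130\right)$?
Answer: $\frac{823787}{35} \approx 23537.0$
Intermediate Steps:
$D{\left(g \right)} = \frac{40}{27 + g}$
$D{\left(-202 \right)} + \left(9407 + 14130\right) = \frac{40}{27 - 202} + \left(9407 + 14130\right) = \frac{40}{-175} + 23537 = 40 \left(- \frac{1}{175}\right) + 23537 = - \frac{8}{35} + 23537 = \frac{823787}{35}$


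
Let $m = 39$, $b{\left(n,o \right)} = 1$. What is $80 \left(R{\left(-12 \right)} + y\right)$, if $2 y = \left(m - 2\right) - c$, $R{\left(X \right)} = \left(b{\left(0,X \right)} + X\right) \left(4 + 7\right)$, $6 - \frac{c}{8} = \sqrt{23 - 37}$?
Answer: $-10120 + 320 i \sqrt{14} \approx -10120.0 + 1197.3 i$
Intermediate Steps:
$c = 48 - 8 i \sqrt{14}$ ($c = 48 - 8 \sqrt{23 - 37} = 48 - 8 \sqrt{-14} = 48 - 8 i \sqrt{14} \approx 48.0 - 29.933 i$)
$R{\left(X \right)} = 11 + 11 X$ ($R{\left(X \right)} = \left(1 + X\right) \left(4 + 7\right) = \left(1 + X\right) 11 = 11 + 11 X$)
$y = - \frac{11}{2} + 4 i \sqrt{14}$ ($y = \frac{\left(39 - 2\right) - \left(48 - 8 i \sqrt{14}\right)}{2} = \frac{37 - \left(48 - 8 i \sqrt{14}\right)}{2} = \frac{-11 + 8 i \sqrt{14}}{2} = - \frac{11}{2} + 4 i \sqrt{14} \approx -5.5 + 14.967 i$)
$80 \left(R{\left(-12 \right)} + y\right) = 80 \left(\left(11 + 11 \left(-12\right)\right) - \left(\frac{11}{2} - 4 i \sqrt{14}\right)\right) = 80 \left(\left(11 - 132\right) - \left(\frac{11}{2} - 4 i \sqrt{14}\right)\right) = 80 \left(-121 - \left(\frac{11}{2} - 4 i \sqrt{14}\right)\right) = 80 \left(- \frac{253}{2} + 4 i \sqrt{14}\right) = -10120 + 320 i \sqrt{14}$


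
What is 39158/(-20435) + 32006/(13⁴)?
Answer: -35719156/44895695 ≈ -0.79560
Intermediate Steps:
39158/(-20435) + 32006/(13⁴) = 39158*(-1/20435) + 32006/28561 = -39158/20435 + 32006*(1/28561) = -39158/20435 + 2462/2197 = -35719156/44895695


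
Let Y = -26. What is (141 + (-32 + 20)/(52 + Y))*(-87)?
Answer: -158949/13 ≈ -12227.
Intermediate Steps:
(141 + (-32 + 20)/(52 + Y))*(-87) = (141 + (-32 + 20)/(52 - 26))*(-87) = (141 - 12/26)*(-87) = (141 - 12*1/26)*(-87) = (141 - 6/13)*(-87) = (1827/13)*(-87) = -158949/13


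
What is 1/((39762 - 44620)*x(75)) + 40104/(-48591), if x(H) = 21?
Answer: -454597607/550795182 ≈ -0.82535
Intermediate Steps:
1/((39762 - 44620)*x(75)) + 40104/(-48591) = 1/((39762 - 44620)*21) + 40104/(-48591) = (1/21)/(-4858) + 40104*(-1/48591) = -1/4858*1/21 - 4456/5399 = -1/102018 - 4456/5399 = -454597607/550795182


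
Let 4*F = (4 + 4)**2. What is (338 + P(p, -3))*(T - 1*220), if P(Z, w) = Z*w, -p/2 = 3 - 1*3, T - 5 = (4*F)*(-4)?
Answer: -159198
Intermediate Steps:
F = 16 (F = (4 + 4)**2/4 = (1/4)*8**2 = (1/4)*64 = 16)
T = -251 (T = 5 + (4*16)*(-4) = 5 + 64*(-4) = 5 - 256 = -251)
p = 0 (p = -2*(3 - 1*3) = -2*(3 - 3) = -2*0 = 0)
(338 + P(p, -3))*(T - 1*220) = (338 + 0*(-3))*(-251 - 1*220) = (338 + 0)*(-251 - 220) = 338*(-471) = -159198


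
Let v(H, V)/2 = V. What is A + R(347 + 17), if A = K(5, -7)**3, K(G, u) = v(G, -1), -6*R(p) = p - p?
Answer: -8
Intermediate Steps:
v(H, V) = 2*V
R(p) = 0 (R(p) = -(p - p)/6 = -1/6*0 = 0)
K(G, u) = -2 (K(G, u) = 2*(-1) = -2)
A = -8 (A = (-2)**3 = -8)
A + R(347 + 17) = -8 + 0 = -8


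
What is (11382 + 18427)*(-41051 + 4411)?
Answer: -1092201760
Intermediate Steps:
(11382 + 18427)*(-41051 + 4411) = 29809*(-36640) = -1092201760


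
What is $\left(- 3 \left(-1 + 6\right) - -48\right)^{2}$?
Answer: $1089$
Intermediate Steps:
$\left(- 3 \left(-1 + 6\right) - -48\right)^{2} = \left(\left(-3\right) 5 + 48\right)^{2} = \left(-15 + 48\right)^{2} = 33^{2} = 1089$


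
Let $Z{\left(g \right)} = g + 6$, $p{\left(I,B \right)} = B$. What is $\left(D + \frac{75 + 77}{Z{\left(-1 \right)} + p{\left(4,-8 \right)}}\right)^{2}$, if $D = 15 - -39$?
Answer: $\frac{100}{9} \approx 11.111$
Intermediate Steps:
$Z{\left(g \right)} = 6 + g$
$D = 54$ ($D = 15 + 39 = 54$)
$\left(D + \frac{75 + 77}{Z{\left(-1 \right)} + p{\left(4,-8 \right)}}\right)^{2} = \left(54 + \frac{75 + 77}{\left(6 - 1\right) - 8}\right)^{2} = \left(54 + \frac{152}{5 - 8}\right)^{2} = \left(54 + \frac{152}{-3}\right)^{2} = \left(54 + 152 \left(- \frac{1}{3}\right)\right)^{2} = \left(54 - \frac{152}{3}\right)^{2} = \left(\frac{10}{3}\right)^{2} = \frac{100}{9}$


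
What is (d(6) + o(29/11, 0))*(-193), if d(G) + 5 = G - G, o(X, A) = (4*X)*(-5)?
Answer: 122555/11 ≈ 11141.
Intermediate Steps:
o(X, A) = -20*X
d(G) = -5 (d(G) = -5 + (G - G) = -5 + 0 = -5)
(d(6) + o(29/11, 0))*(-193) = (-5 - 580/11)*(-193) = -635/11*(-193) = 122555/11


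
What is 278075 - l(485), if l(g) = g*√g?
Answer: 278075 - 485*√485 ≈ 2.6739e+5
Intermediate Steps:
l(g) = g^(3/2)
278075 - l(485) = 278075 - 485^(3/2) = 278075 - 485*√485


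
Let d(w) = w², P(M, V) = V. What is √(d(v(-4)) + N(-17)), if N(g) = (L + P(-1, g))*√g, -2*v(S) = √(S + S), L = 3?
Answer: √(-2 - 14*I*√17) ≈ 5.2801 - 5.4662*I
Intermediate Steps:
v(S) = -√2*√S/2 (v(S) = -√(S + S)/2 = -√2*√S/2)
N(g) = √g*(3 + g) (N(g) = (3 + g)*√g = √g*(3 + g))
√(d(v(-4)) + N(-17)) = √((-√2*√(-4)/2)² + √(-17)*(3 - 17)) = √((-√2*2*I/2)² + (I*√17)*(-14)) = √((-I*√2)² - 14*I*√17) = √(-2 - 14*I*√17)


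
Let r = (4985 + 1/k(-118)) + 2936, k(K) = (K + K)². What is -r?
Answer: -441168017/55696 ≈ -7921.0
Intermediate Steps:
k(K) = 4*K² (k(K) = (2*K)² = 4*K²)
r = 441168017/55696 (r = (4985 + 1/(4*(-118)²)) + 2936 = (4985 + 1/(4*13924)) + 2936 = (4985 + 1/55696) + 2936 = 277644561/55696 + 2936 = 441168017/55696 ≈ 7921.0)
-r = -1*441168017/55696 = -441168017/55696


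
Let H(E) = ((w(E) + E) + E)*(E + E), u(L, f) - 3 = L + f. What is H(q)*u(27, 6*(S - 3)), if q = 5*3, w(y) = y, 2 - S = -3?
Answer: 56700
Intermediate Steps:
S = 5 (S = 2 - 1*(-3) = 2 + 3 = 5)
u(L, f) = 3 + L + f (u(L, f) = 3 + (L + f) = 3 + L + f)
q = 15
H(E) = 6*E² (H(E) = ((E + E) + E)*(E + E) = (2*E + E)*(2*E) = (3*E)*(2*E) = 6*E²)
H(q)*u(27, 6*(S - 3)) = (6*15²)*(3 + 27 + 6*(5 - 3)) = (6*225)*(3 + 27 + 6*2) = 1350*(3 + 27 + 12) = 1350*42 = 56700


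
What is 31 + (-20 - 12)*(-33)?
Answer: 1087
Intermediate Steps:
31 + (-20 - 12)*(-33) = 31 - 32*(-33) = 31 + 1056 = 1087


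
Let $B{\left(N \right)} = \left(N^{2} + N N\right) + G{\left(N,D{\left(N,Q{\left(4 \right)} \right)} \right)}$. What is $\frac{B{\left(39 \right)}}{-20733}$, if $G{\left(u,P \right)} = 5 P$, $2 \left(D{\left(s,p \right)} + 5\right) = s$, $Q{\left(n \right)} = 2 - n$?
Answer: $- \frac{6229}{41466} \approx -0.15022$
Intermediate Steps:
$D{\left(s,p \right)} = -5 + \frac{s}{2}$
$B{\left(N \right)} = -25 + 2 N^{2} + \frac{5 N}{2}$ ($B{\left(N \right)} = \left(N^{2} + N N\right) + 5 \left(-5 + \frac{N}{2}\right) = \left(N^{2} + N^{2}\right) + \left(-25 + \frac{5 N}{2}\right) = 2 N^{2} + \left(-25 + \frac{5 N}{2}\right) = -25 + 2 N^{2} + \frac{5 N}{2}$)
$\frac{B{\left(39 \right)}}{-20733} = \frac{-25 + 2 \cdot 39^{2} + \frac{5}{2} \cdot 39}{-20733} = \left(-25 + 2 \cdot 1521 + \frac{195}{2}\right) \left(- \frac{1}{20733}\right) = \left(-25 + 3042 + \frac{195}{2}\right) \left(- \frac{1}{20733}\right) = \frac{6229}{2} \left(- \frac{1}{20733}\right) = - \frac{6229}{41466}$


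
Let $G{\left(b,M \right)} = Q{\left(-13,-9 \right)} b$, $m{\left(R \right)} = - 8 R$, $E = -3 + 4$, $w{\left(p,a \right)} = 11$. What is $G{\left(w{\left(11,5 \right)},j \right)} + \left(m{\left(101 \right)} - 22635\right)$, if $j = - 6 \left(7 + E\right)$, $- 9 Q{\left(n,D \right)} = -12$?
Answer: $- \frac{70285}{3} \approx -23428.0$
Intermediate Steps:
$Q{\left(n,D \right)} = \frac{4}{3}$ ($Q{\left(n,D \right)} = \left(- \frac{1}{9}\right) \left(-12\right) = \frac{4}{3}$)
$E = 1$
$j = -48$ ($j = - 6 \left(7 + 1\right) = \left(-6\right) 8 = -48$)
$G{\left(b,M \right)} = \frac{4 b}{3}$
$G{\left(w{\left(11,5 \right)},j \right)} + \left(m{\left(101 \right)} - 22635\right) = \frac{4}{3} \cdot 11 - 23443 = \frac{44}{3} - 23443 = - \frac{70285}{3}$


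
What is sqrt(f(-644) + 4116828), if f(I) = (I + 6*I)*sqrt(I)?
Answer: 2*sqrt(1029207 - 2254*I*sqrt(161)) ≈ 2029.2 - 28.189*I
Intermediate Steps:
f(I) = 7*I**(3/2) (f(I) = (7*I)*sqrt(I) = 7*I**(3/2))
sqrt(f(-644) + 4116828) = sqrt(7*(-644)**(3/2) + 4116828) = sqrt(7*(-1288*I*sqrt(161)) + 4116828) = sqrt(-9016*I*sqrt(161) + 4116828) = sqrt(4116828 - 9016*I*sqrt(161))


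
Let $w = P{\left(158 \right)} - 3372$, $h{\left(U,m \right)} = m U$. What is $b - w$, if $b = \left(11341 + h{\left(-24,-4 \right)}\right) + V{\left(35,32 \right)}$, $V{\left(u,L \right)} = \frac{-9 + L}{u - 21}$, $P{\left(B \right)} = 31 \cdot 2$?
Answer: $\frac{206481}{14} \approx 14749.0$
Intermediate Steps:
$h{\left(U,m \right)} = U m$
$P{\left(B \right)} = 62$
$V{\left(u,L \right)} = \frac{-9 + L}{-21 + u}$
$b = \frac{160141}{14}$ ($b = \left(11341 - -96\right) + \frac{-9 + 32}{-21 + 35} = \left(11341 + 96\right) + \frac{1}{14} \cdot 23 = 11437 + \frac{1}{14} \cdot 23 = 11437 + \frac{23}{14} = \frac{160141}{14} \approx 11439.0$)
$w = -3310$ ($w = 62 - 3372 = -3310$)
$b - w = \frac{160141}{14} - -3310 = \frac{160141}{14} + 3310 = \frac{206481}{14}$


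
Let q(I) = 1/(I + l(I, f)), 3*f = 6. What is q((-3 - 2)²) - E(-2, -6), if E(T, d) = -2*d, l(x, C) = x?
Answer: -599/50 ≈ -11.980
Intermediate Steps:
f = 2 (f = (⅓)*6 = 2)
q(I) = 1/(2*I) (q(I) = 1/(I + I) = 1/(2*I))
q((-3 - 2)²) - E(-2, -6) = 1/(2*((-3 - 2)²)) - (-2)*(-6) = 1/(2*((-5)²)) - 1*12 = (½)/25 - 12 = (½)*(1/25) - 12 = 1/50 - 12 = -599/50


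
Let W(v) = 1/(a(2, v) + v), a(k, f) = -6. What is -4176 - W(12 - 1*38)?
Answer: -133631/32 ≈ -4176.0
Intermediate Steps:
W(v) = 1/(-6 + v)
-4176 - W(12 - 1*38) = -4176 - 1/(-6 + (12 - 1*38)) = -4176 - 1/(-6 + (12 - 38)) = -4176 - 1/(-6 - 26) = -4176 - 1/(-32) = -4176 - 1*(-1/32) = -4176 + 1/32 = -133631/32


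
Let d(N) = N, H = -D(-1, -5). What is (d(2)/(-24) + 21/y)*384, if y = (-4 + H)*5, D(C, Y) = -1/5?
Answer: -8672/19 ≈ -456.42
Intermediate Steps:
D(C, Y) = -⅕ (D(C, Y) = -1*⅕ = -⅕)
H = ⅕ (H = -1*(-⅕) = ⅕ ≈ 0.20000)
y = -19 (y = (-4 + ⅕)*5 = -19/5*5 = -19)
(d(2)/(-24) + 21/y)*384 = (2/(-24) + 21/(-19))*384 = (2*(-1/24) + 21*(-1/19))*384 = (-1/12 - 21/19)*384 = -271/228*384 = -8672/19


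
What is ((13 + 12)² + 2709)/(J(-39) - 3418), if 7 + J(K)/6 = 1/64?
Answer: -106688/110717 ≈ -0.96361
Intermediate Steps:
J(K) = -1341/32 (J(K) = -42 + 6/64 = -42 + 6*(1/64) = -42 + 3/32 = -1341/32)
((13 + 12)² + 2709)/(J(-39) - 3418) = ((13 + 12)² + 2709)/(-1341/32 - 3418) = (25² + 2709)/(-110717/32) = (625 + 2709)*(-32/110717) = 3334*(-32/110717) = -106688/110717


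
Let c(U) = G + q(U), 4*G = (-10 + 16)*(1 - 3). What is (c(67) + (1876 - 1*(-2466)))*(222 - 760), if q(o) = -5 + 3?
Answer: -2333306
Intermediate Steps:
q(o) = -2
G = -3 (G = ((-10 + 16)*(1 - 3))/4 = (6*(-2))/4 = (¼)*(-12) = -3)
c(U) = -5 (c(U) = -3 - 2 = -5)
(c(67) + (1876 - 1*(-2466)))*(222 - 760) = (-5 + (1876 - 1*(-2466)))*(222 - 760) = (-5 + (1876 + 2466))*(-538) = (-5 + 4342)*(-538) = 4337*(-538) = -2333306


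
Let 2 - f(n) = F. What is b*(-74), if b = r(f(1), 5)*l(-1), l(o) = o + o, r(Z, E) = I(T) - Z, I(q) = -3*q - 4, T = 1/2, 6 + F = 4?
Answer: -1406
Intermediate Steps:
F = -2 (F = -6 + 4 = -2)
T = 1/2 (T = 1*(1/2) = 1/2 ≈ 0.50000)
I(q) = -4 - 3*q
f(n) = 4 (f(n) = 2 - 1*(-2) = 2 + 2 = 4)
r(Z, E) = -11/2 - Z (r(Z, E) = (-4 - 3*1/2) - Z = (-4 - 3/2) - Z = -11/2 - Z)
l(o) = 2*o
b = 19 (b = (-11/2 - 1*4)*(2*(-1)) = (-11/2 - 4)*(-2) = -19/2*(-2) = 19)
b*(-74) = 19*(-74) = -1406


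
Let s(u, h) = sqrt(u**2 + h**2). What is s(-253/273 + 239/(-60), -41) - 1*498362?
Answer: -498362 + sqrt(50832022081)/5460 ≈ -4.9832e+5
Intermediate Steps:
s(u, h) = sqrt(h**2 + u**2)
s(-253/273 + 239/(-60), -41) - 1*498362 = sqrt((-41)**2 + (-253/273 + 239/(-60))**2) - 1*498362 = sqrt(1681 + (-253*1/273 + 239*(-1/60))**2) - 498362 = sqrt(1681 + (-253/273 - 239/60)**2) - 498362 = sqrt(1681 + (-26809/5460)**2) - 498362 = sqrt(1681 + 718722481/29811600) - 498362 = sqrt(50832022081/29811600) - 498362 = sqrt(50832022081)/5460 - 498362 = -498362 + sqrt(50832022081)/5460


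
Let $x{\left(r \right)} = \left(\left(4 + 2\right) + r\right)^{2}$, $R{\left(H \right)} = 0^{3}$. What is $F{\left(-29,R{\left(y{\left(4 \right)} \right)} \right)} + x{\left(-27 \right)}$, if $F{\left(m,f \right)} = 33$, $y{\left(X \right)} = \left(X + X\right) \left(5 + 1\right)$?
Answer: $474$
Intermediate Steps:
$y{\left(X \right)} = 12 X$ ($y{\left(X \right)} = 2 X 6 = 12 X$)
$R{\left(H \right)} = 0$
$x{\left(r \right)} = \left(6 + r\right)^{2}$
$F{\left(-29,R{\left(y{\left(4 \right)} \right)} \right)} + x{\left(-27 \right)} = 33 + \left(6 - 27\right)^{2} = 33 + \left(-21\right)^{2} = 33 + 441 = 474$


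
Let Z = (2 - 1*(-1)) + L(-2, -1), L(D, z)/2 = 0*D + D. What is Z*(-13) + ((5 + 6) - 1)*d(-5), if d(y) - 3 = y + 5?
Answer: 43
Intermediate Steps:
L(D, z) = 2*D (L(D, z) = 2*(0*D + D) = 2*(0 + D) = 2*D)
d(y) = 8 + y (d(y) = 3 + (y + 5) = 3 + (5 + y) = 8 + y)
Z = -1 (Z = (2 - 1*(-1)) + 2*(-2) = (2 + 1) - 4 = 3 - 4 = -1)
Z*(-13) + ((5 + 6) - 1)*d(-5) = -1*(-13) + ((5 + 6) - 1)*(8 - 5) = 13 + (11 - 1)*3 = 13 + 10*3 = 13 + 30 = 43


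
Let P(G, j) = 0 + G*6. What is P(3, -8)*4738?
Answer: 85284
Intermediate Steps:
P(G, j) = 6*G (P(G, j) = 0 + 6*G = 6*G)
P(3, -8)*4738 = (6*3)*4738 = 18*4738 = 85284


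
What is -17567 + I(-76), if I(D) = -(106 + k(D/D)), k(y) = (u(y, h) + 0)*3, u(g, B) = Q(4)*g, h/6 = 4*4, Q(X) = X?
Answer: -17685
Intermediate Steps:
h = 96 (h = 6*(4*4) = 6*16 = 96)
u(g, B) = 4*g
k(y) = 12*y (k(y) = (4*y + 0)*3 = (4*y)*3 = 12*y)
I(D) = -118 (I(D) = -(106 + 12*(D/D)) = -(106 + 12*1) = -(106 + 12) = -1*118 = -118)
-17567 + I(-76) = -17567 - 118 = -17685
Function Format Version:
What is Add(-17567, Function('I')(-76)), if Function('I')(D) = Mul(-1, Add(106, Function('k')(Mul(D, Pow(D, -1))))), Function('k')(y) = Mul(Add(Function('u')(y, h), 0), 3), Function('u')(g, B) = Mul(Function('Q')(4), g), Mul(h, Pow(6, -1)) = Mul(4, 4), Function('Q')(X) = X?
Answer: -17685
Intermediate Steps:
h = 96 (h = Mul(6, Mul(4, 4)) = Mul(6, 16) = 96)
Function('u')(g, B) = Mul(4, g)
Function('k')(y) = Mul(12, y) (Function('k')(y) = Mul(Add(Mul(4, y), 0), 3) = Mul(Mul(4, y), 3) = Mul(12, y))
Function('I')(D) = -118 (Function('I')(D) = Mul(-1, Add(106, Mul(12, Mul(D, Pow(D, -1))))) = Mul(-1, Add(106, Mul(12, 1))) = Mul(-1, Add(106, 12)) = Mul(-1, 118) = -118)
Add(-17567, Function('I')(-76)) = Add(-17567, -118) = -17685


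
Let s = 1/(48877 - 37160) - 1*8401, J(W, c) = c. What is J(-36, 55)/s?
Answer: -644435/98434516 ≈ -0.0065468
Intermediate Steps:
s = -98434516/11717 (s = 1/11717 - 8401 = -98434516/11717 ≈ -8401.0)
J(-36, 55)/s = 55/(-98434516/11717) = 55*(-11717/98434516) = -644435/98434516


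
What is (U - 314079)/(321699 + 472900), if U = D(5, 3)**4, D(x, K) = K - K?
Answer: -314079/794599 ≈ -0.39527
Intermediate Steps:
D(x, K) = 0
U = 0 (U = 0**4 = 0)
(U - 314079)/(321699 + 472900) = (0 - 314079)/(321699 + 472900) = -314079/794599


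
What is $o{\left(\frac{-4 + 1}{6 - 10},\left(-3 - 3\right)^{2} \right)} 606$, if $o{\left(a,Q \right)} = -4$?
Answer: $-2424$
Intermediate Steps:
$o{\left(\frac{-4 + 1}{6 - 10},\left(-3 - 3\right)^{2} \right)} 606 = \left(-4\right) 606 = -2424$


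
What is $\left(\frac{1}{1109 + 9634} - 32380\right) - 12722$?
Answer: $- \frac{484530785}{10743} \approx -45102.0$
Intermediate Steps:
$\left(\frac{1}{1109 + 9634} - 32380\right) - 12722 = \left(\frac{1}{10743} - 32380\right) - 12722 = - \frac{347858339}{10743} - 12722 = - \frac{484530785}{10743}$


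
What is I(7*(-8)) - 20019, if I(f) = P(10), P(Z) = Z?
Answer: -20009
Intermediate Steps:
I(f) = 10
I(7*(-8)) - 20019 = 10 - 20019 = -20009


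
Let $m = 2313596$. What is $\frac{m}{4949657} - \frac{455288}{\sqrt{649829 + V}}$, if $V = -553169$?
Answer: $\frac{2313596}{4949657} - \frac{227644 \sqrt{2685}}{8055} \approx -1463.9$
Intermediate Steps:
$\frac{m}{4949657} - \frac{455288}{\sqrt{649829 + V}} = \frac{2313596}{4949657} - \frac{455288}{\sqrt{649829 - 553169}} = 2313596 \cdot \frac{1}{4949657} - \frac{455288}{\sqrt{96660}} = \frac{2313596}{4949657} - \frac{455288}{6 \sqrt{2685}} = \frac{2313596}{4949657} - 455288 \frac{\sqrt{2685}}{16110} = \frac{2313596}{4949657} - \frac{227644 \sqrt{2685}}{8055}$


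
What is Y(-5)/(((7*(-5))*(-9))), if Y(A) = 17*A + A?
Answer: -2/7 ≈ -0.28571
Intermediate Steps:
Y(A) = 18*A
Y(-5)/(((7*(-5))*(-9))) = (18*(-5))/(((7*(-5))*(-9))) = -90/((-35*(-9))) = -90/315 = -90*1/315 = -2/7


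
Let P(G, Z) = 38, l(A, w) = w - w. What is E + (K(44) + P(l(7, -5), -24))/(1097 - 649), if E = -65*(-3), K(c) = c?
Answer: 43721/224 ≈ 195.18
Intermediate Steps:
l(A, w) = 0
E = 195
E + (K(44) + P(l(7, -5), -24))/(1097 - 649) = 195 + (44 + 38)/(1097 - 649) = 195 + 82/448 = 195 + 82*(1/448) = 195 + 41/224 = 43721/224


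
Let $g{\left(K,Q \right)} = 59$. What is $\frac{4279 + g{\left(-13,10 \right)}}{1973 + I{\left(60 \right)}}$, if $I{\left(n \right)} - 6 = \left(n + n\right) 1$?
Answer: $\frac{4338}{2099} \approx 2.0667$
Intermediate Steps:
$I{\left(n \right)} = 6 + 2 n$ ($I{\left(n \right)} = 6 + \left(n + n\right) 1 = 6 + 2 n 1 = 6 + 2 n$)
$\frac{4279 + g{\left(-13,10 \right)}}{1973 + I{\left(60 \right)}} = \frac{4279 + 59}{1973 + \left(6 + 2 \cdot 60\right)} = \frac{4338}{1973 + \left(6 + 120\right)} = \frac{4338}{1973 + 126} = \frac{4338}{2099}$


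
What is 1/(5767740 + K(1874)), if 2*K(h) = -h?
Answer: 1/5766803 ≈ 1.7341e-7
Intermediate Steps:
K(h) = -h/2 (K(h) = (-h)/2 = -h/2)
1/(5767740 + K(1874)) = 1/(5767740 - 1/2*1874) = 1/(5767740 - 937) = 1/5766803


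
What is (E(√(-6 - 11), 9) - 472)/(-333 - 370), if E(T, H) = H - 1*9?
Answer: 472/703 ≈ 0.67141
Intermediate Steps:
E(T, H) = -9 + H (E(T, H) = H - 9 = -9 + H)
(E(√(-6 - 11), 9) - 472)/(-333 - 370) = ((-9 + 9) - 472)/(-333 - 370) = (0 - 472)/(-703) = -472*(-1/703) = 472/703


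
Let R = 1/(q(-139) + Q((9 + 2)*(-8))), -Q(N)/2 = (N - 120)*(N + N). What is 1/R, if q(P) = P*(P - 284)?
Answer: -14419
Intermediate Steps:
q(P) = P*(-284 + P)
Q(N) = -4*N*(-120 + N) (Q(N) = -2*(N - 120)*(N + N) = -2*(-120 + N)*2*N = -4*N*(-120 + N))
R = -1/14419 (R = 1/(-139*(-284 - 139) + 4*((9 + 2)*(-8))*(120 - (9 + 2)*(-8))) = 1/(-139*(-423) + 4*(11*(-8))*(120 - 11*(-8))) = 1/(58797 + 4*(-88)*(120 - 1*(-88))) = 1/(58797 + 4*(-88)*(120 + 88)) = 1/(58797 + 4*(-88)*208) = 1/(58797 - 73216) = 1/(-14419) = -1/14419 ≈ -6.9353e-5)
1/R = 1/(-1/14419) = -14419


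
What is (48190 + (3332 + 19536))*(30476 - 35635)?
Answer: -366588222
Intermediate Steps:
(48190 + (3332 + 19536))*(30476 - 35635) = (48190 + 22868)*(-5159) = 71058*(-5159) = -366588222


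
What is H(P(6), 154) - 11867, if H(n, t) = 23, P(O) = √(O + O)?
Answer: -11844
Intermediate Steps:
P(O) = √2*√O (P(O) = √(2*O) = √2*√O)
H(P(6), 154) - 11867 = 23 - 11867 = -11844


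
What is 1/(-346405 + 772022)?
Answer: 1/425617 ≈ 2.3495e-6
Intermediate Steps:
1/(-346405 + 772022) = 1/425617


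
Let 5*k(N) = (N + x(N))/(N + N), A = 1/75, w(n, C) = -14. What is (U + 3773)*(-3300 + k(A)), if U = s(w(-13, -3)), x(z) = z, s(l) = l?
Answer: -62019741/5 ≈ -1.2404e+7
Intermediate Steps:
A = 1/75 ≈ 0.013333
U = -14
k(N) = ⅕ (k(N) = ((N + N)/(N + N))/5 = ((2*N)/((2*N)))/5 = ((2*N)*(1/(2*N)))/5 = (⅕)*1 = ⅕)
(U + 3773)*(-3300 + k(A)) = (-14 + 3773)*(-3300 + ⅕) = 3759*(-16499/5) = -62019741/5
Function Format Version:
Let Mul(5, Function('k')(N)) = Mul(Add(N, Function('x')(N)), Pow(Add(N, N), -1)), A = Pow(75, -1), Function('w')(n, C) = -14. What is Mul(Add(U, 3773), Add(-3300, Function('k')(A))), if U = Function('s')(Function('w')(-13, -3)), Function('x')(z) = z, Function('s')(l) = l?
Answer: Rational(-62019741, 5) ≈ -1.2404e+7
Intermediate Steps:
A = Rational(1, 75) ≈ 0.013333
U = -14
Function('k')(N) = Rational(1, 5) (Function('k')(N) = Mul(Rational(1, 5), Mul(Add(N, N), Pow(Add(N, N), -1))) = Mul(Rational(1, 5), Mul(Mul(2, N), Pow(Mul(2, N), -1))) = Mul(Rational(1, 5), Mul(Mul(2, N), Mul(Rational(1, 2), Pow(N, -1)))) = Mul(Rational(1, 5), 1) = Rational(1, 5))
Mul(Add(U, 3773), Add(-3300, Function('k')(A))) = Mul(Add(-14, 3773), Add(-3300, Rational(1, 5))) = Mul(3759, Rational(-16499, 5)) = Rational(-62019741, 5)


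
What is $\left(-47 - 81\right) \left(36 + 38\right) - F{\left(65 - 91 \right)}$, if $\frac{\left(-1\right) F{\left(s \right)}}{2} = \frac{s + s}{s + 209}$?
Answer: $- \frac{1733480}{183} \approx -9472.6$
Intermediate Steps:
$F{\left(s \right)} = - \frac{4 s}{209 + s}$ ($F{\left(s \right)} = - 2 \frac{s + s}{s + 209} = - 2 \frac{2 s}{209 + s} = - \frac{4 s}{209 + s}$)
$\left(-47 - 81\right) \left(36 + 38\right) - F{\left(65 - 91 \right)} = \left(-47 - 81\right) \left(36 + 38\right) - - \frac{4 \left(65 - 91\right)}{209 + \left(65 - 91\right)} = \left(-128\right) 74 - - \frac{4 \left(65 - 91\right)}{209 + \left(65 - 91\right)} = -9472 - \left(-4\right) \left(-26\right) \frac{1}{209 - 26} = -9472 - \left(-4\right) \left(-26\right) \frac{1}{183} = -9472 - \frac{104}{183} = - \frac{1733480}{183}$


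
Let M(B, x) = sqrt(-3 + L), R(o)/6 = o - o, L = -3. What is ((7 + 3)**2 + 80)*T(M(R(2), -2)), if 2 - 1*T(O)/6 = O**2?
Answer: 8640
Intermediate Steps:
R(o) = 0 (R(o) = 6*(o - o) = 6*0 = 0)
M(B, x) = I*sqrt(6) (M(B, x) = sqrt(-3 - 3) = sqrt(-6) = I*sqrt(6))
T(O) = 12 - 6*O**2
((7 + 3)**2 + 80)*T(M(R(2), -2)) = ((7 + 3)**2 + 80)*(12 - 6*(I*sqrt(6))**2) = (10**2 + 80)*(12 - 6*(-6)) = (100 + 80)*(12 + 36) = 180*48 = 8640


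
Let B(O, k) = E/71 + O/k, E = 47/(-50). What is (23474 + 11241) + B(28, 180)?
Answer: 1109148797/31950 ≈ 34715.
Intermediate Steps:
E = -47/50 (E = 47*(-1/50) = -47/50 ≈ -0.94000)
B(O, k) = -47/3550 + O/k (B(O, k) = -47/50/71 + O/k = -47/50*1/71 + O/k = -47/3550 + O/k)
(23474 + 11241) + B(28, 180) = (23474 + 11241) + (-47/3550 + 28/180) = 34715 + (-47/3550 + 28*(1/180)) = 34715 + (-47/3550 + 7/45) = 34715 + 4547/31950 = 1109148797/31950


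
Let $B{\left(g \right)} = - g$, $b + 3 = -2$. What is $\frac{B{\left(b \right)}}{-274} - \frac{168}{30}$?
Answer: $- \frac{7697}{1370} \approx -5.6182$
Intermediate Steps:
$b = -5$ ($b = -3 - 2 = -5$)
$\frac{B{\left(b \right)}}{-274} - \frac{168}{30} = \frac{\left(-1\right) \left(-5\right)}{-274} - \frac{168}{30} = 5 \left(- \frac{1}{274}\right) - \frac{28}{5} = - \frac{5}{274} - \frac{28}{5} = - \frac{7697}{1370}$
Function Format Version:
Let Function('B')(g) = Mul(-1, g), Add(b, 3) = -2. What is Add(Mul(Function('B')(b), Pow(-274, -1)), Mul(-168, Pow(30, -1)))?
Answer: Rational(-7697, 1370) ≈ -5.6182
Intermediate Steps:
b = -5 (b = Add(-3, -2) = -5)
Add(Mul(Function('B')(b), Pow(-274, -1)), Mul(-168, Pow(30, -1))) = Add(Mul(Mul(-1, -5), Pow(-274, -1)), Mul(-168, Pow(30, -1))) = Add(Mul(5, Rational(-1, 274)), Mul(-168, Rational(1, 30))) = Add(Rational(-5, 274), Rational(-28, 5)) = Rational(-7697, 1370)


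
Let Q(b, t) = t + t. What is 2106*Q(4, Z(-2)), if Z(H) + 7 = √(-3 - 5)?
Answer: -29484 + 8424*I*√2 ≈ -29484.0 + 11913.0*I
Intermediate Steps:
Z(H) = -7 + 2*I*√2 (Z(H) = -7 + √(-3 - 5) = -7 + √(-8) = -7 + 2*I*√2)
Q(b, t) = 2*t
2106*Q(4, Z(-2)) = 2106*(2*(-7 + 2*I*√2)) = 2106*(-14 + 4*I*√2) = -29484 + 8424*I*√2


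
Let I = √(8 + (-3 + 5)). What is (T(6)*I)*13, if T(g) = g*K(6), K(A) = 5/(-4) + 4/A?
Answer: -91*√10/2 ≈ -143.88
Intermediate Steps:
K(A) = -5/4 + 4/A (K(A) = 5*(-¼) + 4/A = -5/4 + 4/A)
T(g) = -7*g/12 (T(g) = g*(-5/4 + 4/6) = g*(-5/4 + 4*(⅙)) = g*(-5/4 + ⅔) = g*(-7/12) = -7*g/12)
I = √10 (I = √(8 + 2) = √10 ≈ 3.1623)
(T(6)*I)*13 = ((-7/12*6)*√10)*13 = -7*√10/2*13 = -91*√10/2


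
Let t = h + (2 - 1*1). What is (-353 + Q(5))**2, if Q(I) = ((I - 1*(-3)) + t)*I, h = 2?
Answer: 88804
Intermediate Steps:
t = 3 (t = 2 + (2 - 1*1) = 2 + (2 - 1) = 2 + 1 = 3)
Q(I) = I*(6 + I) (Q(I) = ((I - 1*(-3)) + 3)*I = ((I + 3) + 3)*I = ((3 + I) + 3)*I = (6 + I)*I = I*(6 + I))
(-353 + Q(5))**2 = (-353 + 5*(6 + 5))**2 = (-353 + 5*11)**2 = (-353 + 55)**2 = (-298)**2 = 88804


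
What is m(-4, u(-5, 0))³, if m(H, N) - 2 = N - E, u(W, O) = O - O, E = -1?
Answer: 27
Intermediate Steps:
u(W, O) = 0
m(H, N) = 3 + N (m(H, N) = 2 + (N - 1*(-1)) = 2 + (N + 1) = 2 + (1 + N) = 3 + N)
m(-4, u(-5, 0))³ = (3 + 0)³ = 3³ = 27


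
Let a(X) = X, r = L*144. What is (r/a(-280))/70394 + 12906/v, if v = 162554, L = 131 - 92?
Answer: 1131555744/14303532845 ≈ 0.079110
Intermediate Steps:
L = 39
r = 5616 (r = 39*144 = 5616)
(r/a(-280))/70394 + 12906/v = (5616/(-280))/70394 + 12906/162554 = (5616*(-1/280))*(1/70394) + 12906*(1/162554) = -702/35*1/70394 + 6453/81277 = -351/1231895 + 6453/81277 = 1131555744/14303532845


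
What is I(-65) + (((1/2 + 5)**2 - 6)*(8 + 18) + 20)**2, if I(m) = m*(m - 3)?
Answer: 1710281/4 ≈ 4.2757e+5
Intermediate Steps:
I(m) = m*(-3 + m)
I(-65) + (((1/2 + 5)**2 - 6)*(8 + 18) + 20)**2 = -65*(-3 - 65) + (((1/2 + 5)**2 - 6)*(8 + 18) + 20)**2 = -65*(-68) + (((1/2 + 5)**2 - 6)*26 + 20)**2 = 4420 + (((11/2)**2 - 6)*26 + 20)**2 = 4420 + ((121/4 - 6)*26 + 20)**2 = 4420 + ((97/4)*26 + 20)**2 = 4420 + (1261/2 + 20)**2 = 4420 + (1301/2)**2 = 4420 + 1692601/4 = 1710281/4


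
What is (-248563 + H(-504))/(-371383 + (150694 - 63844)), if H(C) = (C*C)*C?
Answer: 128272627/284533 ≈ 450.82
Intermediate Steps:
H(C) = C³ (H(C) = C²*C = C³)
(-248563 + H(-504))/(-371383 + (150694 - 63844)) = (-248563 + (-504)³)/(-371383 + (150694 - 63844)) = (-248563 - 128024064)/(-371383 + 86850) = -128272627/(-284533) = -128272627*(-1/284533) = 128272627/284533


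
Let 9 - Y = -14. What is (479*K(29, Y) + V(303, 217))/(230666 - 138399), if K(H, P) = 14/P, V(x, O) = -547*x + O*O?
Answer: -2722290/2122141 ≈ -1.2828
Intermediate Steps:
Y = 23 (Y = 9 - 1*(-14) = 9 + 14 = 23)
V(x, O) = O² - 547*x (V(x, O) = -547*x + O² = O² - 547*x)
(479*K(29, Y) + V(303, 217))/(230666 - 138399) = (479*(14/23) + (217² - 547*303))/(230666 - 138399) = (479*(14*(1/23)) + (47089 - 165741))/92267 = (479*(14/23) - 118652)*(1/92267) = (6706/23 - 118652)*(1/92267) = -2722290/23*1/92267 = -2722290/2122141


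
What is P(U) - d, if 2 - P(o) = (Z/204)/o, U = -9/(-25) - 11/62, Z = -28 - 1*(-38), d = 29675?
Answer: -428274284/14433 ≈ -29673.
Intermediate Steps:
Z = 10 (Z = -28 + 38 = 10)
U = 283/1550 (U = -9*(-1/25) - 11*1/62 = 9/25 - 11/62 = 283/1550 ≈ 0.18258)
P(o) = 2 - 5/(102*o) (P(o) = 2 - 10/204/o = 2 - 10*(1/204)/o = 2 - 5/(102*o))
P(U) - d = (2 - 5/(102*283/1550)) - 1*29675 = (2 - 5/102*1550/283) - 29675 = (2 - 3875/14433) - 29675 = 24991/14433 - 29675 = -428274284/14433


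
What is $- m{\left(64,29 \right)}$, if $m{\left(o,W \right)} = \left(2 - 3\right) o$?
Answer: $64$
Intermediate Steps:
$m{\left(o,W \right)} = - o$
$- m{\left(64,29 \right)} = - \left(-1\right) 64 = \left(-1\right) \left(-64\right) = 64$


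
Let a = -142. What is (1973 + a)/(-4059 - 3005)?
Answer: -1831/7064 ≈ -0.25920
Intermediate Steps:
(1973 + a)/(-4059 - 3005) = (1973 - 142)/(-4059 - 3005) = 1831/(-7064) = 1831*(-1/7064) = -1831/7064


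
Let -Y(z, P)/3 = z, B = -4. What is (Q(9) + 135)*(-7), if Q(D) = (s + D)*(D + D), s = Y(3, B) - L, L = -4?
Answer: -1449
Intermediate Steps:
Y(z, P) = -3*z
s = -5 (s = -3*3 - 1*(-4) = -9 + 4 = -5)
Q(D) = 2*D*(-5 + D) (Q(D) = (-5 + D)*(D + D) = (-5 + D)*(2*D) = 2*D*(-5 + D))
(Q(9) + 135)*(-7) = (2*9*(-5 + 9) + 135)*(-7) = (2*9*4 + 135)*(-7) = (72 + 135)*(-7) = 207*(-7) = -1449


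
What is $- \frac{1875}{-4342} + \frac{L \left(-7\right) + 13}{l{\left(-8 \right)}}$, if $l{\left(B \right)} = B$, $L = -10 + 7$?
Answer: $- \frac{33157}{8684} \approx -3.8182$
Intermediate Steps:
$L = -3$
$- \frac{1875}{-4342} + \frac{L \left(-7\right) + 13}{l{\left(-8 \right)}} = - \frac{1875}{-4342} + \frac{\left(-3\right) \left(-7\right) + 13}{-8} = \left(-1875\right) \left(- \frac{1}{4342}\right) + \left(21 + 13\right) \left(- \frac{1}{8}\right) = \frac{1875}{4342} + 34 \left(- \frac{1}{8}\right) = \frac{1875}{4342} - \frac{17}{4} = - \frac{33157}{8684}$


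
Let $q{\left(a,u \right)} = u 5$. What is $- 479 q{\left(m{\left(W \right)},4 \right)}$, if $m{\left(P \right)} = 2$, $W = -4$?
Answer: $-9580$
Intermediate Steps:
$q{\left(a,u \right)} = 5 u$
$- 479 q{\left(m{\left(W \right)},4 \right)} = - 479 \cdot 5 \cdot 4 = \left(-479\right) 20 = -9580$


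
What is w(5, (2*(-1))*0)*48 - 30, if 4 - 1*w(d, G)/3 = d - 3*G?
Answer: -174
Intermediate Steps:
w(d, G) = 12 - 3*d + 9*G (w(d, G) = 12 - 3*(d - 3*G) = 12 + (-3*d + 9*G) = 12 - 3*d + 9*G)
w(5, (2*(-1))*0)*48 - 30 = (12 - 3*5 + 9*((2*(-1))*0))*48 - 30 = (12 - 15 + 9*(-2*0))*48 - 30 = (12 - 15 + 9*0)*48 - 30 = (12 - 15 + 0)*48 - 30 = -3*48 - 30 = -144 - 30 = -174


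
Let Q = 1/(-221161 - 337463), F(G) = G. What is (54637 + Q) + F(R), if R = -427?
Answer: 30283007039/558624 ≈ 54210.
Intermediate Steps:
Q = -1/558624 (Q = 1/(-558624) = -1/558624 ≈ -1.7901e-6)
(54637 + Q) + F(R) = (54637 - 1/558624) - 427 = 30521539487/558624 - 427 = 30283007039/558624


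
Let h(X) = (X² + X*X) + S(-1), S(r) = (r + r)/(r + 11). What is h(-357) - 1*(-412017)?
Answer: 3334574/5 ≈ 6.6692e+5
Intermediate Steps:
S(r) = 2*r/(11 + r) (S(r) = (2*r)/(11 + r) = 2*r/(11 + r))
h(X) = -⅕ + 2*X² (h(X) = (X² + X*X) + 2*(-1)/(11 - 1) = (X² + X²) + 2*(-1)/10 = 2*X² + 2*(-1)*(⅒) = 2*X² - ⅕ = -⅕ + 2*X²)
h(-357) - 1*(-412017) = (-⅕ + 2*(-357)²) - 1*(-412017) = (-⅕ + 2*127449) + 412017 = (-⅕ + 254898) + 412017 = 1274489/5 + 412017 = 3334574/5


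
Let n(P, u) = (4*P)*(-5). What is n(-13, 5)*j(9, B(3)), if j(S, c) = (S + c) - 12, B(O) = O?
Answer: 0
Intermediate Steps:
n(P, u) = -20*P
j(S, c) = -12 + S + c
n(-13, 5)*j(9, B(3)) = (-20*(-13))*(-12 + 9 + 3) = 260*0 = 0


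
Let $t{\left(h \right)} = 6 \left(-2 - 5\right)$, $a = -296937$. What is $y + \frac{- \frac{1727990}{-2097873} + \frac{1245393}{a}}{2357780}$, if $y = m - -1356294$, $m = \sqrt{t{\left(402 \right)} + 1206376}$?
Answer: $\frac{221339090238875503609429}{163194034803006420} + \sqrt{1206334} \approx 1.3574 \cdot 10^{6}$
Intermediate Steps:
$t{\left(h \right)} = -42$ ($t{\left(h \right)} = 6 \left(-7\right) = -42$)
$m = \sqrt{1206334}$ ($m = \sqrt{-42 + 1206376} = \sqrt{1206334} \approx 1098.3$)
$y = 1356294 + \sqrt{1206334}$ ($y = \sqrt{1206334} - -1356294 = \sqrt{1206334} + 1356294 = 1356294 + \sqrt{1206334} \approx 1.3574 \cdot 10^{6}$)
$y + \frac{- \frac{1727990}{-2097873} + \frac{1245393}{a}}{2357780} = \left(1356294 + \sqrt{1206334}\right) + \frac{- \frac{1727990}{-2097873} + \frac{1245393}{-296937}}{2357780} = \left(1356294 + \sqrt{1206334}\right) + \left(\left(-1727990\right) \left(- \frac{1}{2097873}\right) + 1245393 \left(- \frac{1}{296937}\right)\right) \frac{1}{2357780} = \left(1356294 + \sqrt{1206334}\right) + \left(\frac{1727990}{2097873} - \frac{138377}{32993}\right) \frac{1}{2357780} = \left(1356294 + \sqrt{1206334}\right) - \frac{233285798051}{163194034803006420} = \frac{221339090238875503609429}{163194034803006420} + \sqrt{1206334}$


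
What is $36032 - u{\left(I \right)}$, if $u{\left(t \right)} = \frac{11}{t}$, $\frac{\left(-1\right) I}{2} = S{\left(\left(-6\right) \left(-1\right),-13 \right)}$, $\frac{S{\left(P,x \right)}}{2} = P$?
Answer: $\frac{864779}{24} \approx 36032.0$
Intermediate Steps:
$S{\left(P,x \right)} = 2 P$
$I = -24$ ($I = - 2 \cdot 2 \left(\left(-6\right) \left(-1\right)\right) = - 2 \cdot 2 \cdot 6 = \left(-2\right) 12 = -24$)
$36032 - u{\left(I \right)} = 36032 - \frac{11}{-24} = 36032 - 11 \left(- \frac{1}{24}\right) = 36032 - - \frac{11}{24} = 36032 + \frac{11}{24} = \frac{864779}{24}$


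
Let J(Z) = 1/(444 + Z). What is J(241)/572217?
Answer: 1/391968645 ≈ 2.5512e-9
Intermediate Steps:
J(241)/572217 = 1/((444 + 241)*572217) = (1/572217)/685 = (1/685)*(1/572217) = 1/391968645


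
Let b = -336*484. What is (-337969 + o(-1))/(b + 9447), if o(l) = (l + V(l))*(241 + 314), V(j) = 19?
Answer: 327979/153177 ≈ 2.1412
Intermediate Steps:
o(l) = 10545 + 555*l (o(l) = (l + 19)*(241 + 314) = (19 + l)*555 = 10545 + 555*l)
b = -162624
(-337969 + o(-1))/(b + 9447) = (-337969 + (10545 + 555*(-1)))/(-162624 + 9447) = (-337969 + (10545 - 555))/(-153177) = (-337969 + 9990)*(-1/153177) = -327979*(-1/153177) = 327979/153177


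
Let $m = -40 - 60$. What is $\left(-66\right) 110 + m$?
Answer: $-7360$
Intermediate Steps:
$m = -100$ ($m = -40 - 60 = -100$)
$\left(-66\right) 110 + m = \left(-66\right) 110 - 100 = -7260 - 100 = -7360$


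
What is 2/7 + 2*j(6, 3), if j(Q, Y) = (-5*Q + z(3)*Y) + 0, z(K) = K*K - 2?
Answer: -124/7 ≈ -17.714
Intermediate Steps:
z(K) = -2 + K² (z(K) = K² - 2 = -2 + K²)
j(Q, Y) = -5*Q + 7*Y (j(Q, Y) = (-5*Q + (-2 + 3²)*Y) + 0 = (-5*Q + (-2 + 9)*Y) + 0 = (-5*Q + 7*Y) + 0 = -5*Q + 7*Y)
2/7 + 2*j(6, 3) = 2/7 + 2*(-5*6 + 7*3) = 2*(⅐) + 2*(-30 + 21) = 2/7 + 2*(-9) = 2/7 - 18 = -124/7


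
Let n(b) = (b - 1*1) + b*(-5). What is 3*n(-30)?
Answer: 357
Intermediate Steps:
n(b) = -1 - 4*b (n(b) = (b - 1) - 5*b = (-1 + b) - 5*b = -1 - 4*b)
3*n(-30) = 3*(-1 - 4*(-30)) = 3*(-1 + 120) = 3*119 = 357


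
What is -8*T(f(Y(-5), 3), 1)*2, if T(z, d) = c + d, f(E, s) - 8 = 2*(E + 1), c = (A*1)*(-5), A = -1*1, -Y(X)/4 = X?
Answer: -96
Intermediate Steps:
Y(X) = -4*X
A = -1
c = 5 (c = -1*1*(-5) = -1*(-5) = 5)
f(E, s) = 10 + 2*E (f(E, s) = 8 + 2*(E + 1) = 8 + 2*(1 + E) = 8 + (2 + 2*E) = 10 + 2*E)
T(z, d) = 5 + d
-8*T(f(Y(-5), 3), 1)*2 = -8*(5 + 1)*2 = -8*6*2 = -48*2 = -96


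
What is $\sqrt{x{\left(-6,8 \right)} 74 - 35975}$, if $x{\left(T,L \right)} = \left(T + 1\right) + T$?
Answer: $i \sqrt{36789} \approx 191.8 i$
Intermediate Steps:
$x{\left(T,L \right)} = 1 + 2 T$ ($x{\left(T,L \right)} = \left(1 + T\right) + T = 1 + 2 T$)
$\sqrt{x{\left(-6,8 \right)} 74 - 35975} = \sqrt{\left(1 + 2 \left(-6\right)\right) 74 - 35975} = \sqrt{\left(1 - 12\right) 74 - 35975} = \sqrt{\left(-11\right) 74 - 35975} = \sqrt{-814 - 35975} = \sqrt{-36789} = i \sqrt{36789}$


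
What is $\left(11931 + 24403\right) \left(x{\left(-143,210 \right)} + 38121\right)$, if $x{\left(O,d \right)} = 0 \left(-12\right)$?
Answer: $1385088414$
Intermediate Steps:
$x{\left(O,d \right)} = 0$
$\left(11931 + 24403\right) \left(x{\left(-143,210 \right)} + 38121\right) = \left(11931 + 24403\right) \left(0 + 38121\right) = 36334 \cdot 38121 = 1385088414$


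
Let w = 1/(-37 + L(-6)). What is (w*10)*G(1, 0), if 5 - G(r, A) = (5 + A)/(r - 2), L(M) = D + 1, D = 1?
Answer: -20/7 ≈ -2.8571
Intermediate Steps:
L(M) = 2 (L(M) = 1 + 1 = 2)
w = -1/35 (w = 1/(-37 + 2) = 1/(-35) = -1/35 ≈ -0.028571)
G(r, A) = 5 - (5 + A)/(-2 + r) (G(r, A) = 5 - (5 + A)/(r - 2) = 5 - (5 + A)/(-2 + r))
(w*10)*G(1, 0) = (-1/35*10)*((-15 - 1*0 + 5*1)/(-2 + 1)) = -2*(-15 + 0 + 5)/(7*(-1)) = -(-2)*(-10)/7 = -2/7*10 = -20/7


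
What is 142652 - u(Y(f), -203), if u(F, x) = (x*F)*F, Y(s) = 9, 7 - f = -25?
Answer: 159095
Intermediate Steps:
f = 32 (f = 7 - 1*(-25) = 7 + 25 = 32)
u(F, x) = x*F² (u(F, x) = (F*x)*F = x*F²)
142652 - u(Y(f), -203) = 142652 - (-203)*9² = 142652 - (-203)*81 = 142652 - 1*(-16443) = 142652 + 16443 = 159095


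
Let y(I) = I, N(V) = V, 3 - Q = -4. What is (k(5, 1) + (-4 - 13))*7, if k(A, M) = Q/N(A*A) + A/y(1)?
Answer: -2051/25 ≈ -82.040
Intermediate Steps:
Q = 7 (Q = 3 - 1*(-4) = 3 + 4 = 7)
k(A, M) = A + 7/A² (k(A, M) = 7/((A*A)) + A/1 = 7/(A²) + A*1 = 7/A² + A = A + 7/A²)
(k(5, 1) + (-4 - 13))*7 = ((5 + 7/5²) + (-4 - 13))*7 = ((5 + 7*(1/25)) - 17)*7 = ((5 + 7/25) - 17)*7 = (132/25 - 17)*7 = -293/25*7 = -2051/25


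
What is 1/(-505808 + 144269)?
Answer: -1/361539 ≈ -2.7660e-6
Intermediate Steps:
1/(-505808 + 144269) = 1/(-361539) = -1/361539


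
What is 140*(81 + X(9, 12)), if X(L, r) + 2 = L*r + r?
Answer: 27860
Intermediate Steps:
X(L, r) = -2 + r + L*r (X(L, r) = -2 + (L*r + r) = -2 + (r + L*r) = -2 + r + L*r)
140*(81 + X(9, 12)) = 140*(81 + (-2 + 12 + 9*12)) = 140*(81 + (-2 + 12 + 108)) = 140*(81 + 118) = 140*199 = 27860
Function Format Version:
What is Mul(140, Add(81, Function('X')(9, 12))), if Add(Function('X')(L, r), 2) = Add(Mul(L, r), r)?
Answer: 27860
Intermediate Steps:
Function('X')(L, r) = Add(-2, r, Mul(L, r)) (Function('X')(L, r) = Add(-2, Add(Mul(L, r), r)) = Add(-2, Add(r, Mul(L, r))) = Add(-2, r, Mul(L, r)))
Mul(140, Add(81, Function('X')(9, 12))) = Mul(140, Add(81, Add(-2, 12, Mul(9, 12)))) = Mul(140, Add(81, Add(-2, 12, 108))) = Mul(140, Add(81, 118)) = Mul(140, 199) = 27860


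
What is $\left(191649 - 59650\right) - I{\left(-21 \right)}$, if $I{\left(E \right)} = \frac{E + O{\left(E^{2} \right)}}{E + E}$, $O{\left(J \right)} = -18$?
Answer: $\frac{1847973}{14} \approx 1.32 \cdot 10^{5}$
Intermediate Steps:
$I{\left(E \right)} = \frac{-18 + E}{2 E}$ ($I{\left(E \right)} = \frac{E - 18}{E + E} = \frac{-18 + E}{2 E}$)
$\left(191649 - 59650\right) - I{\left(-21 \right)} = \left(191649 - 59650\right) - \frac{-18 - 21}{2 \left(-21\right)} = 131999 - \frac{1}{2} \left(- \frac{1}{21}\right) \left(-39\right) = 131999 - \frac{13}{14} = \frac{1847973}{14}$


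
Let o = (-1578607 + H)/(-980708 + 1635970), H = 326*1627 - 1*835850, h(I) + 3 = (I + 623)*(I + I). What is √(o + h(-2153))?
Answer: √2828753049224114578/655262 ≈ 2566.7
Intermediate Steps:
h(I) = -3 + 2*I*(623 + I) (h(I) = -3 + (I + 623)*(I + I) = -3 + (623 + I)*(2*I) = -3 + 2*I*(623 + I))
H = -305448 (H = 530402 - 835850 = -305448)
o = -1884055/655262 (o = (-1578607 - 305448)/(-980708 + 1635970) = -1884055/655262 ≈ -2.8753)
√(o + h(-2153)) = √(-1884055/655262 + (-3 + 2*(-2153)² + 1246*(-2153))) = √(-1884055/655262 + (-3 + 2*4635409 - 2682638)) = √(-1884055/655262 + (-3 + 9270818 - 2682638)) = √(-1884055/655262 + 6588177) = √(4316980153319/655262) = √2828753049224114578/655262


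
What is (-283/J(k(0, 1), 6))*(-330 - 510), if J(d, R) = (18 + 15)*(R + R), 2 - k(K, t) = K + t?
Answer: 19810/33 ≈ 600.30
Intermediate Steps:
k(K, t) = 2 - K - t (k(K, t) = 2 - (K + t) = 2 + (-K - t) = 2 - K - t)
J(d, R) = 66*R (J(d, R) = 33*(2*R) = 66*R)
(-283/J(k(0, 1), 6))*(-330 - 510) = (-283/(66*6))*(-330 - 510) = -283/396*(-840) = 19810/33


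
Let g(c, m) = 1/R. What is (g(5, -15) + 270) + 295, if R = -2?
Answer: 1129/2 ≈ 564.50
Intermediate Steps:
g(c, m) = -½ (g(c, m) = 1/(-2) = -½)
(g(5, -15) + 270) + 295 = (-½ + 270) + 295 = 539/2 + 295 = 1129/2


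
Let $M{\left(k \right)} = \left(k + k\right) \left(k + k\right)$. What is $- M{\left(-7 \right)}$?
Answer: $-196$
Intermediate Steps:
$M{\left(k \right)} = 4 k^{2}$ ($M{\left(k \right)} = 2 k 2 k = 4 k^{2}$)
$- M{\left(-7 \right)} = - 4 \left(-7\right)^{2} = - 4 \cdot 49 = \left(-1\right) 196 = -196$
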